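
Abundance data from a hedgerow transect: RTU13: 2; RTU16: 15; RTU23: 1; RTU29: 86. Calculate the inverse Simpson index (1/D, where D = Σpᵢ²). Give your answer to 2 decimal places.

1.42

Total N = 2+15+1+86 = 104, so the proportions are 0.01923, 0.14423, 0.00962, 0.82692 (working shown to 5 dp, full precision carried).
D = 0.01923² + 0.14423² + 0.00962² + 0.82692² = 0.00037 + 0.02080 + 0.00009 + 0.68380 = 0.70507.
So 1/D = 1.4183, i.e. 1.42 to 2 decimal places.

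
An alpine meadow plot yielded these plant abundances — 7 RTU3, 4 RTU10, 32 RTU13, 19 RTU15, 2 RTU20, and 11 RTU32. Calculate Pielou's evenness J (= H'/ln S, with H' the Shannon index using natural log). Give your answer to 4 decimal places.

0.8188

Total N = 7+4+32+19+2+11 = 75, so the proportions are 0.093333, 0.053333, 0.426667, 0.253333, 0.026667, 0.146667 (working shown to 6 dp, full precision carried).
H' = −Σ pᵢ ln pᵢ = −((-0.221347) + (-0.156330) + (-0.363414) + (-0.347839) + (-0.096649) + (-0.281540)) = 1.467120.
With S = 6 species, ln S = 1.791759, so J = 1.467120/1.791759 = 0.818815, i.e. 0.8188 to 4 decimal places.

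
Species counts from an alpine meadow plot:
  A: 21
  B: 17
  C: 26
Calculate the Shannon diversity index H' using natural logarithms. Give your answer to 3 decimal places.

Total N = 21+17+26 = 64, so the proportions are 0.32812, 0.26562, 0.40625 (working shown to 5 dp, full precision carried).
Each pᵢ ln pᵢ term: 0.32812×(-1.11436)=-0.36565, 0.26562×(-1.32567)=-0.35213, 0.40625×(-0.90079)=-0.36594.
Sum = -1.08373, so H' = 1.084.

1.084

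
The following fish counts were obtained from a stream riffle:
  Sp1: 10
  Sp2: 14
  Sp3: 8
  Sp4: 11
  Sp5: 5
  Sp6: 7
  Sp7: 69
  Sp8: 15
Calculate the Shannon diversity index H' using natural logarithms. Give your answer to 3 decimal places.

1.644

Total N = 10+14+8+11+5+7+69+15 = 139, so the proportions are 0.07194, 0.10072, 0.05755, 0.07914, 0.03597, 0.05036, 0.4964, 0.10791 (working shown to 5 dp, full precision carried).
Each pᵢ ln pᵢ term: 0.07194×(-2.63189)=-0.18934, 0.10072×(-2.29542)=-0.23119, 0.05755×(-2.85503)=-0.16432, 0.07914×(-2.53658)=-0.20074, 0.03597×(-3.32504)=-0.11961, 0.05036×(-2.98856)=-0.15050, 0.4964×(-0.70037)=-0.34766, 0.10791×(-2.22642)=-0.24026.
Sum = -1.64363, so H' = 1.644.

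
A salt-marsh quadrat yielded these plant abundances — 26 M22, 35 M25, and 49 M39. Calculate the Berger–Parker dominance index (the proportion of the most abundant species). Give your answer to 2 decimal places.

0.45

Total N = 26+35+49 = 110, so the proportions are 0.2364, 0.3182, 0.4455 (working shown to 4 dp, full precision carried).
The largest proportion is 0.4455, i.e. d = 0.45 to 2 decimal places.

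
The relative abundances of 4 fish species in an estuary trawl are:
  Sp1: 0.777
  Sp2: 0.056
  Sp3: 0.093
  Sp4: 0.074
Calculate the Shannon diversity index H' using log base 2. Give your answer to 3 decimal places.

Each pᵢ log₂ pᵢ term (working shown to 5 dp, full precision carried): 0.777×(-0.36401)=-0.28284, 0.056×(-4.15843)=-0.23287, 0.093×(-3.42663)=-0.31868, 0.074×(-3.75633)=-0.27797.
Sum = -1.11236, so H' = 1.112.

1.112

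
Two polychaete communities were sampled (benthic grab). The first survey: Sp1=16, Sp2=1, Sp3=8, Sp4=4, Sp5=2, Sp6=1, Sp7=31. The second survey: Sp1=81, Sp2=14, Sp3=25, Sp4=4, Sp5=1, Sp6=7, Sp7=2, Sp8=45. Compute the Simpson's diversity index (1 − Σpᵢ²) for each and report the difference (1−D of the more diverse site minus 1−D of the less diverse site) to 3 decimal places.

The first survey: N=63, proportions 0.253968, 0.015873, 0.126984, 0.063492, 0.031746, 0.015873, 0.492063, giving 1−D = 0.671706 (working shown to 6 dp, full precision carried).
The second survey: N=179, proportions 0.452514, 0.078212, 0.139665, 0.022346, 0.005587, 0.039106, 0.011173, 0.251397, giving 1−D = 0.704223.
Difference = |0.671706 − 0.704223| = 0.032517, i.e. 0.033 to 3 decimal places.

0.033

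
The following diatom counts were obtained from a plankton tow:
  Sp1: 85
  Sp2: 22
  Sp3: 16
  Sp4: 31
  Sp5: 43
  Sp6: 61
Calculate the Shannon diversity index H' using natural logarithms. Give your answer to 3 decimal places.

Total N = 85+22+16+31+43+61 = 258, so the proportions are 0.32946, 0.08527, 0.06202, 0.12016, 0.16667, 0.23643 (working shown to 5 dp, full precision carried).
Each pᵢ ln pᵢ term: 0.32946×(-1.11031)=-0.36580, 0.08527×(-2.46192)=-0.20993, 0.06202×(-2.78037)=-0.17243, 0.12016×(-2.11897)=-0.25461, 0.16667×(-1.79176)=-0.29863, 0.23643×(-1.44209)=-0.34096.
Sum = -1.64235, so H' = 1.642.

1.642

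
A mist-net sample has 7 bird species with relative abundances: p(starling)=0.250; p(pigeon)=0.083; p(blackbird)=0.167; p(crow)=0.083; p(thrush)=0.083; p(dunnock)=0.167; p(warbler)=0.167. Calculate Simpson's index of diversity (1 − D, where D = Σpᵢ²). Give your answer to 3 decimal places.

D = 0.25² + 0.083² + 0.167² + 0.083² + 0.083² + 0.167² + 0.167² = 0.06250 + 0.00689 + 0.02789 + 0.00689 + 0.00689 + 0.02789 + 0.02789 = 0.16683 (working shown to 5 dp, full precision carried).
So 1 − D = 0.83317, i.e. 0.833 to 3 decimal places.

0.833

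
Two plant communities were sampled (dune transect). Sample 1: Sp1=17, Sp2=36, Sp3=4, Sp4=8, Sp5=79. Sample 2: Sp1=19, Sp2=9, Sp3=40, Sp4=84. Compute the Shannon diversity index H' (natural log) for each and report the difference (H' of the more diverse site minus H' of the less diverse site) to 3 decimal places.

Sample 1: N=144, proportions 0.11806, 0.25, 0.02778, 0.05556, 0.54861, giving H' = 1.18830 (working shown to 5 dp, full precision carried).
Sample 2: N=152, proportions 0.125, 0.05921, 0.26316, 0.55263, giving H' = 1.10636.
Difference = |1.18830 − 1.10636| = 0.08194, i.e. 0.082 to 3 decimal places.

0.082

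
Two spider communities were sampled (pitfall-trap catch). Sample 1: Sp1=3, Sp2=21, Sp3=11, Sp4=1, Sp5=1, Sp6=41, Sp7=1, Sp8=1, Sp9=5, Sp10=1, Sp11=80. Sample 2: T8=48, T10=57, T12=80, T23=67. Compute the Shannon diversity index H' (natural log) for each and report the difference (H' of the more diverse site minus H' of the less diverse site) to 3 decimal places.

0.102

Sample 1: N=166, proportions 0.01807, 0.12651, 0.06627, 0.00602, 0.00602, 0.24699, 0.00602, 0.00602, 0.03012, 0.00602, 0.48193, giving H' = 1.47058 (working shown to 5 dp, full precision carried).
Sample 2: N=252, proportions 0.19048, 0.22619, 0.31746, 0.26587, giving H' = 1.36852.
Difference = |1.47058 − 1.36852| = 0.10206, i.e. 0.102 to 3 decimal places.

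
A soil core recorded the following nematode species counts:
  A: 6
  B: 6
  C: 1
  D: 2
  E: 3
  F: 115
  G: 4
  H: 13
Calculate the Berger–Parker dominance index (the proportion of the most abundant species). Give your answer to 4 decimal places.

Total N = 6+6+1+2+3+115+4+13 = 150, so the proportions are 0.04, 0.04, 0.006667, 0.013333, 0.02, 0.766667, 0.026667, 0.086667 (working shown to 6 dp, full precision carried).
The largest proportion is 0.766667, i.e. d = 0.7667 to 4 decimal places.

0.7667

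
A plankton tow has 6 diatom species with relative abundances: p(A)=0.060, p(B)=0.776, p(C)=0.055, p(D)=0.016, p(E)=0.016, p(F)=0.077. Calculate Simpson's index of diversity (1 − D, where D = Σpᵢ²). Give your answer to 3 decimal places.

D = 0.06² + 0.776² + 0.055² + 0.016² + 0.016² + 0.077² = 0.00360 + 0.60218 + 0.00302 + 0.00026 + 0.00026 + 0.00593 = 0.61524 (working shown to 5 dp, full precision carried).
So 1 − D = 0.38476, i.e. 0.385 to 3 decimal places.

0.385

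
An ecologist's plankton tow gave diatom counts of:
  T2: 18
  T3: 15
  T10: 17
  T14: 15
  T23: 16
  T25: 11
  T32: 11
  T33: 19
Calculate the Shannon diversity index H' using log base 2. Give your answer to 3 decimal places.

2.975

Total N = 18+15+17+15+16+11+11+19 = 122, so the proportions are 0.14754, 0.12295, 0.13934, 0.12295, 0.13115, 0.09016, 0.09016, 0.15574 (working shown to 5 dp, full precision carried).
Each pᵢ log₂ pᵢ term: 0.14754×(-2.76081)=-0.40733, 0.12295×(-3.02385)=-0.37178, 0.13934×(-2.84327)=-0.39619, 0.12295×(-3.02385)=-0.37178, 0.13115×(-2.93074)=-0.38436, 0.09016×(-3.47131)=-0.31299, 0.09016×(-3.47131)=-0.31299, 0.15574×(-2.68281)=-0.41781.
Sum = -2.97524, so H' = 2.975.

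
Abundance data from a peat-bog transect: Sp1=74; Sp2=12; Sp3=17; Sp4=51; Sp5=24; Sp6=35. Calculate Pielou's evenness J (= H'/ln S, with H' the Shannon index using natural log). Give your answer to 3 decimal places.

0.902

Total N = 74+12+17+51+24+35 = 213, so the proportions are 0.34742, 0.05634, 0.07981, 0.23944, 0.11268, 0.16432 (working shown to 5 dp, full precision carried).
H' = −Σ pᵢ ln pᵢ = −((-0.36730) + (-0.16205) + (-0.20177) + (-0.34227) + (-0.24600) + (-0.29675)) = 1.61614.
With S = 6 species, ln S = 1.79176, so J = 1.61614/1.79176 = 0.90198, i.e. 0.902 to 3 decimal places.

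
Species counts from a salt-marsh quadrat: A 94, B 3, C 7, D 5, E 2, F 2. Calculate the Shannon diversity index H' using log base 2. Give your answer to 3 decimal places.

1.014

Total N = 94+3+7+5+2+2 = 113, so the proportions are 0.83186, 0.02655, 0.06195, 0.04425, 0.0177, 0.0177 (working shown to 5 dp, full precision carried).
Each pᵢ log₂ pᵢ term: 0.83186×(-0.26559)=-0.22093, 0.02655×(-5.23522)=-0.13899, 0.06195×(-4.01282)=-0.24858, 0.04425×(-4.49825)=-0.19904, 0.0177×(-5.82018)=-0.10301, 0.0177×(-5.82018)=-0.10301.
Sum = -1.01357, so H' = 1.014.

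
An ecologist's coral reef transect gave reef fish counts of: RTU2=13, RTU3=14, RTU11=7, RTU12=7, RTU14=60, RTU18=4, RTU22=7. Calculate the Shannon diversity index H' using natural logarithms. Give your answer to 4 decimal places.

1.4831

Total N = 13+14+7+7+60+4+7 = 112, so the proportions are 0.116071, 0.125, 0.0625, 0.0625, 0.535714, 0.035714, 0.0625 (working shown to 6 dp, full precision carried).
Each pᵢ ln pᵢ term: 0.116071×(-2.153550)=-0.249966, 0.125×(-2.079442)=-0.259930, 0.0625×(-2.772589)=-0.173287, 0.0625×(-2.772589)=-0.173287, 0.535714×(-0.624154)=-0.334368, 0.035714×(-3.332205)=-0.119007, 0.0625×(-2.772589)=-0.173287.
Sum = -1.483132, so H' = 1.4831.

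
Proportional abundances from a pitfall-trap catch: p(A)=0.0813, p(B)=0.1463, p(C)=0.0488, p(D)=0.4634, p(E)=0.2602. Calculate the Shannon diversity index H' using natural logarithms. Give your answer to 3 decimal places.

1.339

Each pᵢ ln pᵢ term (working shown to 5 dp, full precision carried): 0.0813×(-2.50961)=-0.20403, 0.1463×(-1.92210)=-0.28120, 0.0488×(-3.02002)=-0.14738, 0.4634×(-0.76916)=-0.35643, 0.2602×(-1.34630)=-0.35031.
Sum = -1.33935, so H' = 1.339.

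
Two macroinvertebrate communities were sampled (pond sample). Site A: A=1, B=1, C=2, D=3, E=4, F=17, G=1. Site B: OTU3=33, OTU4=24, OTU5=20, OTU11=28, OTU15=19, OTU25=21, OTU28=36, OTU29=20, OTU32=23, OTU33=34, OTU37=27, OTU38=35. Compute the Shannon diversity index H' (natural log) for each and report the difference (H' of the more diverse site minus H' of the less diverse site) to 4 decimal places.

Site A: N=29, proportions 0.034483, 0.034483, 0.068966, 0.103448, 0.137931, 0.586207, 0.034483, giving H' = 1.353781 (working shown to 6 dp, full precision carried).
Site B: N=320, proportions 0.103125, 0.075, 0.0625, 0.0875, 0.059375, 0.065625, 0.1125, 0.0625, 0.071875, 0.10625, 0.084375, 0.109375, giving H' = 2.458595.
Difference = |1.353781 − 2.458595| = 1.104814, i.e. 1.1048 to 4 decimal places.

1.1048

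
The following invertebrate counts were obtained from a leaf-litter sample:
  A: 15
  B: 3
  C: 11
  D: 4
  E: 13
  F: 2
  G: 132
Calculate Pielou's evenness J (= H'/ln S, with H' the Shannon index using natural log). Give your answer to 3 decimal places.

Total N = 15+3+11+4+13+2+132 = 180, so the proportions are 0.08333, 0.01667, 0.06111, 0.02222, 0.07222, 0.01111, 0.73333 (working shown to 5 dp, full precision carried).
H' = −Σ pᵢ ln pᵢ = −((-0.20708) + (-0.06824) + (-0.17081) + (-0.08459) + (-0.18980) + (-0.05000) + (-0.22745)) = 0.99796.
With S = 7 species, ln S = 1.94591, so J = 0.99796/1.94591 = 0.51285, i.e. 0.513 to 3 decimal places.

0.513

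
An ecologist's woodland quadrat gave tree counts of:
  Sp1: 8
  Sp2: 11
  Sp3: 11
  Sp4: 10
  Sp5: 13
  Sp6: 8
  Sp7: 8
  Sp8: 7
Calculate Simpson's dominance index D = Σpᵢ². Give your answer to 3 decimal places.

0.130

Total N = 8+11+11+10+13+8+8+7 = 76, so the proportions are 0.10526, 0.14474, 0.14474, 0.13158, 0.17105, 0.10526, 0.10526, 0.09211 (working shown to 5 dp, full precision carried).
D = 0.10526² + 0.14474² + 0.14474² + 0.13158² + 0.17105² + 0.10526² + 0.10526² + 0.09211² = 0.01108 + 0.02095 + 0.02095 + 0.01731 + 0.02926 + 0.01108 + 0.01108 + 0.00848 = 0.13019.
To 3 decimal places, D = 0.130.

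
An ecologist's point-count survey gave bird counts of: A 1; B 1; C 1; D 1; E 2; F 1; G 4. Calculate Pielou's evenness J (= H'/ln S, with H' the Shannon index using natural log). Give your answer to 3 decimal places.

0.908

Total N = 1+1+1+1+2+1+4 = 11, so the proportions are 0.09091, 0.09091, 0.09091, 0.09091, 0.18182, 0.09091, 0.36364 (working shown to 5 dp, full precision carried).
H' = −Σ pᵢ ln pᵢ = −((-0.21799) + (-0.21799) + (-0.21799) + (-0.21799) + (-0.30995) + (-0.21799) + (-0.36785)) = 1.76776.
With S = 7 species, ln S = 1.94591, so J = 1.76776/1.94591 = 0.90845, i.e. 0.908 to 3 decimal places.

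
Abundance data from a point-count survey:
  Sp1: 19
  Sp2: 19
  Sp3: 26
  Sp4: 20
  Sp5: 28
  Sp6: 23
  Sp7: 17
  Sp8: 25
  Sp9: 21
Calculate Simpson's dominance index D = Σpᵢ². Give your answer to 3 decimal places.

Total N = 19+19+26+20+28+23+17+25+21 = 198, so the proportions are 0.09596, 0.09596, 0.13131, 0.10101, 0.14141, 0.11616, 0.08586, 0.12626, 0.10606 (working shown to 5 dp, full precision carried).
D = 0.09596² + 0.09596² + 0.13131² + 0.10101² + 0.14141² + 0.11616² + 0.08586² + 0.12626² + 0.10606² = 0.00921 + 0.00921 + 0.01724 + 0.01020 + 0.02000 + 0.01349 + 0.00737 + 0.01594 + 0.01125 = 0.11392.
To 3 decimal places, D = 0.114.

0.114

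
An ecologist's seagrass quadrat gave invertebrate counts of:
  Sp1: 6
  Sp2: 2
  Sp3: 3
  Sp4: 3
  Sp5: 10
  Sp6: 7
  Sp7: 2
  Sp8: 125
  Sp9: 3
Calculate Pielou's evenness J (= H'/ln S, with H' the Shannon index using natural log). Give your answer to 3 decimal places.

0.437

Total N = 6+2+3+3+10+7+2+125+3 = 161, so the proportions are 0.03727, 0.01242, 0.01863, 0.01863, 0.06211, 0.04348, 0.01242, 0.7764, 0.01863 (working shown to 5 dp, full precision carried).
H' = −Σ pᵢ ln pᵢ = −((-0.12260) + (-0.05451) + (-0.07421) + (-0.07421) + (-0.17260) + (-0.13633) + (-0.05451) + (-0.19650) + (-0.07421)) = 0.95968.
With S = 9 species, ln S = 2.19722, so J = 0.95968/2.19722 = 0.43677, i.e. 0.437 to 3 decimal places.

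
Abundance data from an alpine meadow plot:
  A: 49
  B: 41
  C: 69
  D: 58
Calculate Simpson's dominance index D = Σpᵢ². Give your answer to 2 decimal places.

0.26

Total N = 49+41+69+58 = 217, so the proportions are 0.2258, 0.1889, 0.318, 0.2673 (working shown to 4 dp, full precision carried).
D = 0.2258² + 0.1889² + 0.318² + 0.2673² = 0.0510 + 0.0357 + 0.1011 + 0.0714 = 0.2592.
To 2 decimal places, D = 0.26.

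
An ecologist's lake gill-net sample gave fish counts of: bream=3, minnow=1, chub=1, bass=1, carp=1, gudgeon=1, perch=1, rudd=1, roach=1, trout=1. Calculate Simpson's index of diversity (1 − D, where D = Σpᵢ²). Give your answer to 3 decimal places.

0.875

Total N = 3+1+1+1+1+1+1+1+1+1 = 12, so the proportions are 0.25, 0.08333, 0.08333, 0.08333, 0.08333, 0.08333, 0.08333, 0.08333, 0.08333, 0.08333 (working shown to 5 dp, full precision carried).
D = 0.25² + 0.08333² + 0.08333² + 0.08333² + 0.08333² + 0.08333² + 0.08333² + 0.08333² + 0.08333² + 0.08333² = 0.06250 + 0.00694 + 0.00694 + 0.00694 + 0.00694 + 0.00694 + 0.00694 + 0.00694 + 0.00694 + 0.00694 = 0.12500.
So 1 − D = 0.87500, i.e. 0.875 to 3 decimal places.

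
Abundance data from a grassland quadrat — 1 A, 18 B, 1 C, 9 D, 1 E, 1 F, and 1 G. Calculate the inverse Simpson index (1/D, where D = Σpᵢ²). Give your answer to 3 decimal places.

2.498

Total N = 1+18+1+9+1+1+1 = 32, so the proportions are 0.03125, 0.5625, 0.03125, 0.28125, 0.03125, 0.03125, 0.03125 (working shown to 6 dp, full precision carried).
D = 0.03125² + 0.5625² + 0.03125² + 0.28125² + 0.03125² + 0.03125² + 0.03125² = 0.000977 + 0.316406 + 0.000977 + 0.079102 + 0.000977 + 0.000977 + 0.000977 = 0.400391.
So 1/D = 2.49756, i.e. 2.498 to 3 decimal places.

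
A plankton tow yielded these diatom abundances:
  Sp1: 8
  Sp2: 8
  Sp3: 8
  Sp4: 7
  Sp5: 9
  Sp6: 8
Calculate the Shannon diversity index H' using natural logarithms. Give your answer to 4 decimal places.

1.7891

Total N = 8+8+8+7+9+8 = 48, so the proportions are 0.1666667, 0.1666667, 0.1666667, 0.1458333, 0.1875, 0.1666667 (working shown to 7 dp, full precision carried).
Each pᵢ ln pᵢ term: 0.1666667×(-1.7917595)=-0.2986266, 0.1666667×(-1.7917595)=-0.2986266, 0.1666667×(-1.7917595)=-0.2986266, 0.1458333×(-1.9252909)=-0.2807716, 0.1875×(-1.6739764)=-0.3138706, 0.1666667×(-1.7917595)=-0.2986266.
Sum = -1.7891485, so H' = 1.7891.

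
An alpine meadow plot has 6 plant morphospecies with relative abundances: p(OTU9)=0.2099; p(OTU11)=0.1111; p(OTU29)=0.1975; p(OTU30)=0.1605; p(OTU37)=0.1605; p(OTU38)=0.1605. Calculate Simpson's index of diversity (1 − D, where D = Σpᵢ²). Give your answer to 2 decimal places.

0.83

D = 0.2099² + 0.1111² + 0.1975² + 0.1605² + 0.1605² + 0.1605² = 0.0441 + 0.0123 + 0.0390 + 0.0258 + 0.0258 + 0.0258 = 0.1727 (working shown to 4 dp, full precision carried).
So 1 − D = 0.8273, i.e. 0.83 to 2 decimal places.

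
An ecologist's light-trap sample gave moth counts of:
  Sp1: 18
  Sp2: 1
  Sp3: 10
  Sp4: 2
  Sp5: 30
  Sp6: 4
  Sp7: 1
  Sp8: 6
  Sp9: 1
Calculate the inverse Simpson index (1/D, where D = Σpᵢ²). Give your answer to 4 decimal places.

Total N = 18+1+10+2+30+4+1+6+1 = 73, so the proportions are 0.24657534, 0.01369863, 0.1369863, 0.02739726, 0.4109589, 0.05479452, 0.01369863, 0.08219178, 0.01369863 (working shown to 8 dp, full precision carried).
D = 0.24657534² + 0.01369863² + 0.1369863² + 0.02739726² + 0.4109589² + 0.05479452² + 0.01369863² + 0.08219178² + 0.01369863² = 0.06079940 + 0.00018765 + 0.01876525 + 0.00075061 + 0.16888722 + 0.00300244 + 0.00018765 + 0.00675549 + 0.00018765 = 0.25952336.
So 1/D = 3.853218, i.e. 3.8532 to 4 decimal places.

3.8532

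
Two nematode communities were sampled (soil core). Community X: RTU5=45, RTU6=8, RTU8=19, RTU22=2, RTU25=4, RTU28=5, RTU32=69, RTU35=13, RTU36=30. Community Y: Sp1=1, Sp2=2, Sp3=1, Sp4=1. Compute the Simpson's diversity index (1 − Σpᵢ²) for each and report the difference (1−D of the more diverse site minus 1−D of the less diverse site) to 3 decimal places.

Community X: N=195, proportions 0.23077, 0.04103, 0.09744, 0.01026, 0.02051, 0.02564, 0.35385, 0.06667, 0.15385, giving 1−D = 0.78107 (working shown to 5 dp, full precision carried).
Community Y: N=5, proportions 0.2, 0.4, 0.2, 0.2, giving 1−D = 0.72000.
Difference = |0.78107 − 0.72000| = 0.06107, i.e. 0.061 to 3 decimal places.

0.061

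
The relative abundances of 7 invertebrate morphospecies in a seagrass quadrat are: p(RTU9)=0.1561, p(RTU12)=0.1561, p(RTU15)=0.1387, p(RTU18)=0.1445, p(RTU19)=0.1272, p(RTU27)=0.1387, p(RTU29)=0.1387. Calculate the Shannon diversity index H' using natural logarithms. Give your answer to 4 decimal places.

Each pᵢ ln pᵢ term (working shown to 6 dp, full precision carried): 0.1561×(-1.857258)=-0.289918, 0.1561×(-1.857258)=-0.289918, 0.1387×(-1.975442)=-0.273994, 0.1445×(-1.934476)=-0.279532, 0.1272×(-2.061995)=-0.262286, 0.1387×(-1.975442)=-0.273994, 0.1387×(-1.975442)=-0.273994.
Sum = -1.943635, so H' = 1.9436.

1.9436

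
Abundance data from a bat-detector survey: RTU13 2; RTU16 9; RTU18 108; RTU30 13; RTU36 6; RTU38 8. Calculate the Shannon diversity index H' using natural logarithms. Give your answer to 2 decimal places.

Total N = 2+9+108+13+6+8 = 146, so the proportions are 0.0137, 0.0616, 0.7397, 0.089, 0.0411, 0.0548 (working shown to 4 dp, full precision carried).
Each pᵢ ln pᵢ term: 0.0137×(-4.2905)=-0.0588, 0.0616×(-2.7864)=-0.1718, 0.7397×(-0.3015)=-0.2230, 0.089×(-2.4187)=-0.2154, 0.0411×(-3.1918)=-0.1312, 0.0548×(-2.9042)=-0.1591.
Sum = -0.9592, so H' = 0.96.

0.96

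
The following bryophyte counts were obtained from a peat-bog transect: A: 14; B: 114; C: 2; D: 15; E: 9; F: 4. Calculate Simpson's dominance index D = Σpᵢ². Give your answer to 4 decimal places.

0.5415

Total N = 14+114+2+15+9+4 = 158, so the proportions are 0.088608, 0.721519, 0.012658, 0.094937, 0.056962, 0.025316 (working shown to 6 dp, full precision carried).
D = 0.088608² + 0.721519² + 0.012658² + 0.094937² + 0.056962² + 0.025316² = 0.007851 + 0.520590 + 0.000160 + 0.009013 + 0.003245 + 0.000641 = 0.541500.
To 4 decimal places, D = 0.5415.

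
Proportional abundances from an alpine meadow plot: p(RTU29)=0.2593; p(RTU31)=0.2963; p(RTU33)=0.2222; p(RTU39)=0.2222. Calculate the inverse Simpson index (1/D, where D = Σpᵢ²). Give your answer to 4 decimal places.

D = 0.2593² + 0.2963² + 0.2222² + 0.2222² = 0.06723649 + 0.08779369 + 0.04937284 + 0.04937284 = 0.25377586 (working shown to 8 dp, full precision carried).
So 1/D = 3.940485, i.e. 3.9405 to 4 decimal places.

3.9405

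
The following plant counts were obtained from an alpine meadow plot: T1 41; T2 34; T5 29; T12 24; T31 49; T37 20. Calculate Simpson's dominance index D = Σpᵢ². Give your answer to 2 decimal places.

0.18

Total N = 41+34+29+24+49+20 = 197, so the proportions are 0.2081, 0.1726, 0.1472, 0.1218, 0.2487, 0.1015 (working shown to 4 dp, full precision carried).
D = 0.2081² + 0.1726² + 0.1472² + 0.1218² + 0.2487² + 0.1015² = 0.0433 + 0.0298 + 0.0217 + 0.0148 + 0.0619 + 0.0103 = 0.1818.
To 2 decimal places, D = 0.18.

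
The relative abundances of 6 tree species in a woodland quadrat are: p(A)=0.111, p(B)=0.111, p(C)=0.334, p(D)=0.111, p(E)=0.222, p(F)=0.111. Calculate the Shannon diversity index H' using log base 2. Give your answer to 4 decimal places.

Each pᵢ log₂ pᵢ term (working shown to 6 dp, full precision carried): 0.111×(-3.171368)=-0.352022, 0.111×(-3.171368)=-0.352022, 0.334×(-1.582080)=-0.528415, 0.111×(-3.171368)=-0.352022, 0.222×(-2.171368)=-0.482044, 0.111×(-3.171368)=-0.352022.
Sum = -2.418546, so H' = 2.4185.

2.4185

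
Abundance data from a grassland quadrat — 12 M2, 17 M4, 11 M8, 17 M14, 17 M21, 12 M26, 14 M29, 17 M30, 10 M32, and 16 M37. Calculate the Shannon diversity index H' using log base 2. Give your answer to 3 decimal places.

3.296

Total N = 12+17+11+17+17+12+14+17+10+16 = 143, so the proportions are 0.08392, 0.11888, 0.07692, 0.11888, 0.11888, 0.08392, 0.0979, 0.11888, 0.06993, 0.11189 (working shown to 5 dp, full precision carried).
Each pᵢ log₂ pᵢ term: 0.08392×(-3.57491)=-0.29999, 0.11888×(-3.07241)=-0.36525, 0.07692×(-3.70044)=-0.28465, 0.11888×(-3.07241)=-0.36525, 0.11888×(-3.07241)=-0.36525, 0.08392×(-3.57491)=-0.29999, 0.0979×(-3.35252)=-0.32822, 0.11888×(-3.07241)=-0.36525, 0.06993×(-3.83794)=-0.26839, 0.11189×(-3.15987)=-0.35355.
Sum = -3.29580, so H' = 3.296.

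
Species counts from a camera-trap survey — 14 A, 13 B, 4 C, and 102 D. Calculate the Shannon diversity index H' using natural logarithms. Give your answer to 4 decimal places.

0.7732

Total N = 14+13+4+102 = 133, so the proportions are 0.105263, 0.097744, 0.030075, 0.766917 (working shown to 6 dp, full precision carried).
Each pᵢ ln pᵢ term: 0.105263×(-2.251292)=-0.236978, 0.097744×(-2.325400)=-0.227295, 0.030075×(-3.504055)=-0.105385, 0.766917×(-0.265376)=-0.203522.
Sum = -0.773180, so H' = 0.7732.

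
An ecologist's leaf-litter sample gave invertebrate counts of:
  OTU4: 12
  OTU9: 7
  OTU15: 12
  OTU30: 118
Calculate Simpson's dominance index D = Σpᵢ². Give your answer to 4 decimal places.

0.6424

Total N = 12+7+12+118 = 149, so the proportions are 0.080537, 0.04698, 0.080537, 0.791946 (working shown to 6 dp, full precision carried).
D = 0.080537² + 0.04698² + 0.080537² + 0.791946² = 0.006486 + 0.002207 + 0.006486 + 0.627179 = 0.642358.
To 4 decimal places, D = 0.6424.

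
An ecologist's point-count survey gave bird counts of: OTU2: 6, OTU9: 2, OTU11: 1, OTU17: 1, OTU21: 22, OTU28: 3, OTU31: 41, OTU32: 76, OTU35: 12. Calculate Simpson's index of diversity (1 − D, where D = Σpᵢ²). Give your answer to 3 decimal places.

0.698

Total N = 6+2+1+1+22+3+41+76+12 = 164, so the proportions are 0.03659, 0.0122, 0.0061, 0.0061, 0.13415, 0.01829, 0.25, 0.46341, 0.07317 (working shown to 5 dp, full precision carried).
D = 0.03659² + 0.0122² + 0.0061² + 0.0061² + 0.13415² + 0.01829² + 0.25² + 0.46341² + 0.07317² = 0.00134 + 0.00015 + 0.00004 + 0.00004 + 0.01800 + 0.00033 + 0.06250 + 0.21475 + 0.00535 = 0.30250.
So 1 − D = 0.69750, i.e. 0.698 to 3 decimal places.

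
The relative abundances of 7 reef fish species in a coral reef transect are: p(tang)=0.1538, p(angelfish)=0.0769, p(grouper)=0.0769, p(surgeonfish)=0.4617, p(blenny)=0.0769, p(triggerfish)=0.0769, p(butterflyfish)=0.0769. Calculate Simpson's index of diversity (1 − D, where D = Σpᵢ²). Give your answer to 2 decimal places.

0.73

D = 0.1538² + 0.0769² + 0.0769² + 0.4617² + 0.0769² + 0.0769² + 0.0769² = 0.0237 + 0.0059 + 0.0059 + 0.2132 + 0.0059 + 0.0059 + 0.0059 = 0.2664 (working shown to 4 dp, full precision carried).
So 1 − D = 0.7336, i.e. 0.73 to 2 decimal places.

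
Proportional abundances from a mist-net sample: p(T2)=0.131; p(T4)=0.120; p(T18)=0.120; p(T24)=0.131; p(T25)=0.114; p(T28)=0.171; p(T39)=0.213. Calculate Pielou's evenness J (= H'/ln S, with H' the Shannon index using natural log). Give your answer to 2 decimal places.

H' = −Σ pᵢ ln pᵢ = −((-0.2663) + (-0.2544) + (-0.2544) + (-0.2663) + (-0.2476) + (-0.3020) + (-0.3294)) = 1.9203 (working shown to 4 dp, full precision carried).
With S = 7 species, ln S = 1.9459, so J = 1.9203/1.9459 = 0.9869, i.e. 0.99 to 2 decimal places.

0.99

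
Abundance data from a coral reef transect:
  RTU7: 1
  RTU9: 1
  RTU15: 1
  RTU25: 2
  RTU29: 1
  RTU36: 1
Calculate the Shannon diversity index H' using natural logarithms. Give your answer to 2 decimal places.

Total N = 1+1+1+2+1+1 = 7, so the proportions are 0.1429, 0.1429, 0.1429, 0.2857, 0.1429, 0.1429 (working shown to 4 dp, full precision carried).
Each pᵢ ln pᵢ term: 0.1429×(-1.9459)=-0.2780, 0.1429×(-1.9459)=-0.2780, 0.1429×(-1.9459)=-0.2780, 0.2857×(-1.2528)=-0.3579, 0.1429×(-1.9459)=-0.2780, 0.1429×(-1.9459)=-0.2780.
Sum = -1.7479, so H' = 1.75.

1.75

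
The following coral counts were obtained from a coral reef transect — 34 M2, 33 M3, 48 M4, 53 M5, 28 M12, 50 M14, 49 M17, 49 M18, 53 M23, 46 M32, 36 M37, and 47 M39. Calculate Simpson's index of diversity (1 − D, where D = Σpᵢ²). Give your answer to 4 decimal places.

0.9137

Total N = 34+33+48+53+28+50+49+49+53+46+36+47 = 526, so the proportions are 0.064639, 0.062738, 0.091255, 0.10076, 0.053232, 0.095057, 0.093156, 0.093156, 0.10076, 0.087452, 0.068441, 0.089354 (working shown to 6 dp, full precision carried).
D = 0.064639² + 0.062738² + 0.091255² + 0.10076² + 0.053232² + 0.095057² + 0.093156² + 0.093156² + 0.10076² + 0.087452² + 0.068441² + 0.089354² = 0.004178 + 0.003936 + 0.008327 + 0.010153 + 0.002834 + 0.009036 + 0.008678 + 0.008678 + 0.010153 + 0.007648 + 0.004684 + 0.007984 = 0.086289.
So 1 − D = 0.913711, i.e. 0.9137 to 4 decimal places.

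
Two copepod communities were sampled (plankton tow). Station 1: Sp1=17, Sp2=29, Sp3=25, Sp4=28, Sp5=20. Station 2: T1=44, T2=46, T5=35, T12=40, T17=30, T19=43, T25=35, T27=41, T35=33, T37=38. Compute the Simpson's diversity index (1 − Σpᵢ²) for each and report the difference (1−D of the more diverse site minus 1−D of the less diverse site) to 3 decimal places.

0.106

Station 1: N=119, proportions 0.142857, 0.243697, 0.210084, 0.235294, 0.168067, giving 1−D = 0.792458 (working shown to 6 dp, full precision carried).
Station 2: N=385, proportions 0.114286, 0.119481, 0.090909, 0.103896, 0.077922, 0.111688, 0.090909, 0.106494, 0.085714, 0.098701, giving 1−D = 0.898364.
Difference = |0.792458 − 0.898364| = 0.105906, i.e. 0.106 to 3 decimal places.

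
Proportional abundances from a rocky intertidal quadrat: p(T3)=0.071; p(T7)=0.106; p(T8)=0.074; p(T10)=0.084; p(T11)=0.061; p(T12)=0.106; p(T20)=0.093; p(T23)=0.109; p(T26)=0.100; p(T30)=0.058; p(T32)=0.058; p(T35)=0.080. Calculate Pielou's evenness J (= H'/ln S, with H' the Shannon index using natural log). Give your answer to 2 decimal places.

H' = −Σ pᵢ ln pᵢ = −((-0.1878) + (-0.2379) + (-0.1927) + (-0.2081) + (-0.1706) + (-0.2379) + (-0.2209) + (-0.2416) + (-0.2303) + (-0.1651) + (-0.1651) + (-0.2021)) = 2.4600 (working shown to 4 dp, full precision carried).
With S = 12 species, ln S = 2.4849, so J = 2.4600/2.4849 = 0.9900, i.e. 0.99 to 2 decimal places.

0.99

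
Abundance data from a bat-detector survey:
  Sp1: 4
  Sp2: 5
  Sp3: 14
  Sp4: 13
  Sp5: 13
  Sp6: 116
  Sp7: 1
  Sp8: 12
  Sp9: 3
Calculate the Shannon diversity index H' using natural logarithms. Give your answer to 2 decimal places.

1.32

Total N = 4+5+14+13+13+116+1+12+3 = 181, so the proportions are 0.0221, 0.0276, 0.0773, 0.0718, 0.0718, 0.6409, 0.0055, 0.0663, 0.0166 (working shown to 4 dp, full precision carried).
Each pᵢ ln pᵢ term: 0.0221×(-3.8122)=-0.0842, 0.0276×(-3.5891)=-0.0991, 0.0773×(-2.5594)=-0.1980, 0.0718×(-2.6335)=-0.1891, 0.0718×(-2.6335)=-0.1891, 0.6409×(-0.4449)=-0.2851, 0.0055×(-5.1985)=-0.0287, 0.0663×(-2.7136)=-0.1799, 0.0166×(-4.0999)=-0.0680.
Sum = -1.3214, so H' = 1.32.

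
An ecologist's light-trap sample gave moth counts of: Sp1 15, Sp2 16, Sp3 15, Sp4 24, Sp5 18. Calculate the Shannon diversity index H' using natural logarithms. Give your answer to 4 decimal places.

1.5921

Total N = 15+16+15+24+18 = 88, so the proportions are 0.170455, 0.181818, 0.170455, 0.272727, 0.204545 (working shown to 6 dp, full precision carried).
Each pᵢ ln pᵢ term: 0.170455×(-1.769287)=-0.301583, 0.181818×(-1.704748)=-0.309954, 0.170455×(-1.769287)=-0.301583, 0.272727×(-1.299283)=-0.354350, 0.204545×(-1.586965)=-0.324606.
Sum = -1.592076, so H' = 1.5921.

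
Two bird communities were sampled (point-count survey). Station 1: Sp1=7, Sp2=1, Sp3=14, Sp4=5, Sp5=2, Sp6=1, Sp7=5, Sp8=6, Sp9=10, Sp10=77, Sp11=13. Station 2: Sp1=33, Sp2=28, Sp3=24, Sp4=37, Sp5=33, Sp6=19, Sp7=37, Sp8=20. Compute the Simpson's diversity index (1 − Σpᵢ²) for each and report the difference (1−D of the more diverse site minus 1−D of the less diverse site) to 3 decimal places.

Station 1: N=141, proportions 0.04965, 0.00709, 0.09929, 0.03546, 0.01418, 0.00709, 0.03546, 0.04255, 0.07092, 0.5461, 0.0922, giving 1−D = 0.67129 (working shown to 5 dp, full precision carried).
Station 2: N=231, proportions 0.14286, 0.12121, 0.1039, 0.16017, 0.14286, 0.08225, 0.16017, 0.08658, giving 1−D = 0.86812.
Difference = |0.67129 − 0.86812| = 0.19683, i.e. 0.197 to 3 decimal places.

0.197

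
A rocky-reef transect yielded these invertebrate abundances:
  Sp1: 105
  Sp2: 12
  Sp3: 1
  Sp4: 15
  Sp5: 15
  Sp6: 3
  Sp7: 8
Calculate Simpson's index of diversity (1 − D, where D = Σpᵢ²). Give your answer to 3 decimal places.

Total N = 105+12+1+15+15+3+8 = 159, so the proportions are 0.66038, 0.07547, 0.00629, 0.09434, 0.09434, 0.01887, 0.05031 (working shown to 5 dp, full precision carried).
D = 0.66038² + 0.07547² + 0.00629² + 0.09434² + 0.09434² + 0.01887² + 0.05031² = 0.43610 + 0.00570 + 0.00004 + 0.00890 + 0.00890 + 0.00036 + 0.00253 = 0.46252.
So 1 − D = 0.53748, i.e. 0.537 to 3 decimal places.

0.537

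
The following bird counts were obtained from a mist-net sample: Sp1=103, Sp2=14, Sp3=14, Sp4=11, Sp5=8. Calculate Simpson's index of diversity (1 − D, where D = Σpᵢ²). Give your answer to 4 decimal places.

0.5028

Total N = 103+14+14+11+8 = 150, so the proportions are 0.686667, 0.093333, 0.093333, 0.073333, 0.053333 (working shown to 6 dp, full precision carried).
D = 0.686667² + 0.093333² + 0.093333² + 0.073333² + 0.053333² = 0.471511 + 0.008711 + 0.008711 + 0.005378 + 0.002844 = 0.497156.
So 1 − D = 0.502844, i.e. 0.5028 to 4 decimal places.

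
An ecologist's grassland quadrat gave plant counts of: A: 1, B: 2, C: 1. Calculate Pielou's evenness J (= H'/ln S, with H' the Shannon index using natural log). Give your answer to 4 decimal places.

0.9464

Total N = 1+2+1 = 4, so the proportions are 0.25, 0.5, 0.25 (working shown to 6 dp, full precision carried).
H' = −Σ pᵢ ln pᵢ = −((-0.346574) + (-0.346574) + (-0.346574)) = 1.039721.
With S = 3 species, ln S = 1.098612, so J = 1.039721/1.098612 = 0.946395, i.e. 0.9464 to 4 decimal places.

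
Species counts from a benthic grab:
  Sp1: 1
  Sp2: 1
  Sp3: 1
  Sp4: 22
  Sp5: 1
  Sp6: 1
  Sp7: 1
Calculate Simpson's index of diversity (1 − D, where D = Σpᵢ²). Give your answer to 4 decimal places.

0.3750

Total N = 1+1+1+22+1+1+1 = 28, so the proportions are 0.035714, 0.035714, 0.035714, 0.785714, 0.035714, 0.035714, 0.035714 (working shown to 6 dp, full precision carried).
D = 0.035714² + 0.035714² + 0.035714² + 0.785714² + 0.035714² + 0.035714² + 0.035714² = 0.001276 + 0.001276 + 0.001276 + 0.617347 + 0.001276 + 0.001276 + 0.001276 = 0.625000.
So 1 − D = 0.375000, i.e. 0.3750 to 4 decimal places.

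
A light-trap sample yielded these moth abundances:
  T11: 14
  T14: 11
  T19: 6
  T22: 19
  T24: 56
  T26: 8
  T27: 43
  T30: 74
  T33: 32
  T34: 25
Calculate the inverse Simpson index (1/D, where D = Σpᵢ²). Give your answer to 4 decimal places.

6.4358

Total N = 14+11+6+19+56+8+43+74+32+25 = 288, so the proportions are 0.04861111, 0.03819444, 0.02083333, 0.06597222, 0.19444444, 0.02777778, 0.14930556, 0.25694444, 0.11111111, 0.08680556 (working shown to 8 dp, full precision carried).
D = 0.04861111² + 0.03819444² + 0.02083333² + 0.06597222² + 0.19444444² + 0.02777778² + 0.14930556² + 0.25694444² + 0.11111111² + 0.08680556² = 0.00236304 + 0.00145882 + 0.00043403 + 0.00435233 + 0.03780864 + 0.00077160 + 0.02229215 + 0.06602045 + 0.01234568 + 0.00753520 = 0.15538194.
So 1/D = 6.435754, i.e. 6.4358 to 4 decimal places.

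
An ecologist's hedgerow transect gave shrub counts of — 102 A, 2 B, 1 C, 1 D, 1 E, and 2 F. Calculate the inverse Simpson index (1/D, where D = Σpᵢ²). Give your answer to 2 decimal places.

Total N = 102+2+1+1+1+2 = 109, so the proportions are 0.93578, 0.01835, 0.00917, 0.00917, 0.00917, 0.01835 (working shown to 5 dp, full precision carried).
D = 0.93578² + 0.01835² + 0.00917² + 0.00917² + 0.00917² + 0.01835² = 0.87568 + 0.00034 + 0.00008 + 0.00008 + 0.00008 + 0.00034 = 0.87661.
So 1/D = 1.1408, i.e. 1.14 to 2 decimal places.

1.14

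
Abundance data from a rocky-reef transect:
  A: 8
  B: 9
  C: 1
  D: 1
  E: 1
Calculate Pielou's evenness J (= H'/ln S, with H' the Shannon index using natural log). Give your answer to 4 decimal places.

Total N = 8+9+1+1+1 = 20, so the proportions are 0.4, 0.45, 0.05, 0.05, 0.05 (working shown to 6 dp, full precision carried).
H' = −Σ pᵢ ln pᵢ = −((-0.366516) + (-0.359328) + (-0.149787) + (-0.149787) + (-0.149787)) = 1.175205.
With S = 5 species, ln S = 1.609438, so J = 1.175205/1.609438 = 0.730196, i.e. 0.7302 to 4 decimal places.

0.7302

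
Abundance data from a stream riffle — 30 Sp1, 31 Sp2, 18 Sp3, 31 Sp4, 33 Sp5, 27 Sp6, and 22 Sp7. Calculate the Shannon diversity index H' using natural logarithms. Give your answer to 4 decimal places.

Total N = 30+31+18+31+33+27+22 = 192, so the proportions are 0.15625, 0.161458, 0.09375, 0.161458, 0.171875, 0.140625, 0.114583 (working shown to 6 dp, full precision carried).
Each pᵢ ln pᵢ term: 0.15625×(-1.856298)=-0.290047, 0.161458×(-1.823508)=-0.294421, 0.09375×(-2.367124)=-0.221918, 0.161458×(-1.823508)=-0.294421, 0.171875×(-1.760988)=-0.302670, 0.140625×(-1.961659)=-0.275858, 0.114583×(-2.166453)=-0.248239.
Sum = -1.927573, so H' = 1.9276.

1.9276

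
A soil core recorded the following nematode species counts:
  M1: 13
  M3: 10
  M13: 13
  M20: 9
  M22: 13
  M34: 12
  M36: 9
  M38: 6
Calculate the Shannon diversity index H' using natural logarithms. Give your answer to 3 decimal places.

Total N = 13+10+13+9+13+12+9+6 = 85, so the proportions are 0.15294, 0.11765, 0.15294, 0.10588, 0.15294, 0.14118, 0.10588, 0.07059 (working shown to 5 dp, full precision carried).
Each pᵢ ln pᵢ term: 0.15294×(-1.87770)=-0.28718, 0.11765×(-2.14007)=-0.25177, 0.15294×(-1.87770)=-0.28718, 0.10588×(-2.24543)=-0.23775, 0.15294×(-1.87770)=-0.28718, 0.14118×(-1.95774)=-0.27639, 0.10588×(-2.24543)=-0.23775, 0.07059×(-2.65089)=-0.18712.
Sum = -2.05232, so H' = 2.052.

2.052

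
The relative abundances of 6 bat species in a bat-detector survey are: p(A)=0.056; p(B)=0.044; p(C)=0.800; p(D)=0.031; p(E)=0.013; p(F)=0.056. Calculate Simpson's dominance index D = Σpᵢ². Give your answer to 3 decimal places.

D = 0.056² + 0.044² + 0.8² + 0.031² + 0.013² + 0.056² = 0.00314 + 0.00194 + 0.64000 + 0.00096 + 0.00017 + 0.00314 = 0.64934 (working shown to 5 dp, full precision carried).
To 3 decimal places, D = 0.649.

0.649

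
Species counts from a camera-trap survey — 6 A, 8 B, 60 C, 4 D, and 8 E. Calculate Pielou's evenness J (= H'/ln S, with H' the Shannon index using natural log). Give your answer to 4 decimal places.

0.6347

Total N = 6+8+60+4+8 = 86, so the proportions are 0.069767, 0.093023, 0.697674, 0.046512, 0.093023 (working shown to 6 dp, full precision carried).
H' = −Σ pᵢ ln pᵢ = −((-0.185762) + (-0.220921) + (-0.251165) + (-0.142700) + (-0.220921)) = 1.021470.
With S = 5 species, ln S = 1.609438, so J = 1.021470/1.609438 = 0.634675, i.e. 0.6347 to 4 decimal places.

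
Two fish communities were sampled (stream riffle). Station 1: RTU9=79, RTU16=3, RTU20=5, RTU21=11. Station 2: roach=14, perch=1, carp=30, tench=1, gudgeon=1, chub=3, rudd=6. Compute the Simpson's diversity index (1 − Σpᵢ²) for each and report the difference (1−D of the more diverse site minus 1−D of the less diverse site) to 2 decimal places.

Station 1: N=98, proportions 0.8061, 0.0306, 0.051, 0.1122, giving 1−D = 0.3340 (working shown to 4 dp, full precision carried).
Station 2: N=56, proportions 0.25, 0.0179, 0.5357, 0.0179, 0.0179, 0.0536, 0.1071, giving 1−D = 0.6352.
Difference = |0.3340 − 0.6352| = 0.3012, i.e. 0.30 to 2 decimal places.

0.30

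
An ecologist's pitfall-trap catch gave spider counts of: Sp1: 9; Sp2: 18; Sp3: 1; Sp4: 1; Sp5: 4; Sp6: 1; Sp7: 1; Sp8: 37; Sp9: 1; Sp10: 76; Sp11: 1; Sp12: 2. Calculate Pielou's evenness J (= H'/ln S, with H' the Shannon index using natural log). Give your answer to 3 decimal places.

0.588

Total N = 9+18+1+1+4+1+1+37+1+76+1+2 = 152, so the proportions are 0.05921, 0.11842, 0.00658, 0.00658, 0.02632, 0.00658, 0.00658, 0.24342, 0.00658, 0.5, 0.00658, 0.01316 (working shown to 5 dp, full precision carried).
H' = −Σ pᵢ ln pᵢ = −((-0.16737) + (-0.25265) + (-0.03305) + (-0.03305) + (-0.09573) + (-0.03305) + (-0.03305) + (-0.34394) + (-0.03305) + (-0.34657) + (-0.03305) + (-0.05698)) = 1.46156.
With S = 12 species, ln S = 2.48491, so J = 1.46156/2.48491 = 0.58817, i.e. 0.588 to 3 decimal places.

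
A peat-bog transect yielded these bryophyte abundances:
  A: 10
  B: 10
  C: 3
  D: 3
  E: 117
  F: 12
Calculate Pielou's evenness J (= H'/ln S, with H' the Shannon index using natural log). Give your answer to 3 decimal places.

Total N = 10+10+3+3+117+12 = 155, so the proportions are 0.06452, 0.06452, 0.01935, 0.01935, 0.75484, 0.07742 (working shown to 5 dp, full precision carried).
H' = −Σ pᵢ ln pᵢ = −((-0.17683) + (-0.17683) + (-0.07635) + (-0.07635) + (-0.21230) + (-0.19808)) = 0.91674.
With S = 6 species, ln S = 1.79176, so J = 0.91674/1.79176 = 0.51164, i.e. 0.512 to 3 decimal places.

0.512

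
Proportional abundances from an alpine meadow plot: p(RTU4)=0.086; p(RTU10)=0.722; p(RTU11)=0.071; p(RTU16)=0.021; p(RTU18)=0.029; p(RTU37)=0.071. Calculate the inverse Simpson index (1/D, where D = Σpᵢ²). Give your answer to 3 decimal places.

D = 0.086² + 0.722² + 0.071² + 0.021² + 0.029² + 0.071² = 0.007396 + 0.521284 + 0.005041 + 0.000441 + 0.000841 + 0.005041 = 0.540044 (working shown to 6 dp, full precision carried).
So 1/D = 1.85170, i.e. 1.852 to 3 decimal places.

1.852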